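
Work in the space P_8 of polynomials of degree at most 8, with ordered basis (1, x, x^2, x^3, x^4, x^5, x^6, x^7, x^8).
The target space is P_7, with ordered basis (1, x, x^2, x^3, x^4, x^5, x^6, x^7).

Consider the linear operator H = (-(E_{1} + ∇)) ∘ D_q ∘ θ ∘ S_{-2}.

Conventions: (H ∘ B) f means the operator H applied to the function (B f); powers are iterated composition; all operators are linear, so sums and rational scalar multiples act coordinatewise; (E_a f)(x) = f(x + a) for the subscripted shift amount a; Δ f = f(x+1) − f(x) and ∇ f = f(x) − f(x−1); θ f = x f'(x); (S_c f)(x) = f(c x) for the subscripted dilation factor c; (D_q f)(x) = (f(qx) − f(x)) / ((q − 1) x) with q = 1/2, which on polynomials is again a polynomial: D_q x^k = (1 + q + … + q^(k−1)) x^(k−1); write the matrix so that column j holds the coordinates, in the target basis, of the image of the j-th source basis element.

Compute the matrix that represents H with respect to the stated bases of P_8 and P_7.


the matrix is [[0, 2, -24, 0, -240, 0, -1512, 0, -8160]; [0, 0, -12, 168, 0, 2480, 0, 21336, 0]; [0, 0, 0, 42, -720, 0, -15120, 0, -171360]; [0, 0, 0, 0, -120, 2480, 0, 71120, 0]; [0, 0, 0, 0, 0, 310, -7560, 0, -285600]; [0, 0, 0, 0, 0, 0, -756, 21336, 0]; [0, 0, 0, 0, 0, 0, 0, 1778, -57120]; [0, 0, 0, 0, 0, 0, 0, 0, -4080]] (rows listed top to bottom)

image of 1: 0
image of x: 2
image of x^2: -12x - 24
image of x^3: 42x^2 + 168x
image of x^4: -120x^3 - 720x^2 - 240
image of x^5: 310x^4 + 2480x^3 + 2480x
image of x^6: -756x^5 - 7560x^4 - 15120x^2 - 1512
image of x^7: 1778x^6 + 21336x^5 + 71120x^3 + 21336x
image of x^8: -4080x^7 - 57120x^6 - 285600x^4 - 171360x^2 - 8160
each image's coordinates form column j of the matrix


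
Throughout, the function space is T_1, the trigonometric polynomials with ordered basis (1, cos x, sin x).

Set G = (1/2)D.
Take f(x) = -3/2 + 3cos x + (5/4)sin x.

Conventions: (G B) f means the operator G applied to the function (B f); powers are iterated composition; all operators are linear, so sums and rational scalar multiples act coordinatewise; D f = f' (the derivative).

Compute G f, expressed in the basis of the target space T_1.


D f = (5/4)cos x - 3sin x
((1/2)D) f = (5/8)cos x - (3/2)sin x

the result is g(x) = (5/8)cos x - (3/2)sin x


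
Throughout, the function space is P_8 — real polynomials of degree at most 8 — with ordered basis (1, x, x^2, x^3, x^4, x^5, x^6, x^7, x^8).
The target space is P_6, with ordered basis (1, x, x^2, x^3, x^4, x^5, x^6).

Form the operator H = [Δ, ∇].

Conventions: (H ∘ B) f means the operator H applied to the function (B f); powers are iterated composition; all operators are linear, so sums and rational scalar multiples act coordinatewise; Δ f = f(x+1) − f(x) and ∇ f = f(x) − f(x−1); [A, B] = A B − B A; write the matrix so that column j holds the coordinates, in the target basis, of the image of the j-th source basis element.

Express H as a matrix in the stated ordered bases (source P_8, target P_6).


the matrix is [[0, 0, 0, 0, 0, 0, 0, 0, 0]; [0, 0, 0, 0, 0, 0, 0, 0, 0]; [0, 0, 0, 0, 0, 0, 0, 0, 0]; [0, 0, 0, 0, 0, 0, 0, 0, 0]; [0, 0, 0, 0, 0, 0, 0, 0, 0]; [0, 0, 0, 0, 0, 0, 0, 0, 0]; [0, 0, 0, 0, 0, 0, 0, 0, 0]] (rows listed top to bottom)

image of 1: 0
image of x: 0
image of x^2: 0
image of x^3: 0
image of x^4: 0
image of x^5: 0
image of x^6: 0
image of x^7: 0
image of x^8: 0
each image's coordinates form column j of the matrix


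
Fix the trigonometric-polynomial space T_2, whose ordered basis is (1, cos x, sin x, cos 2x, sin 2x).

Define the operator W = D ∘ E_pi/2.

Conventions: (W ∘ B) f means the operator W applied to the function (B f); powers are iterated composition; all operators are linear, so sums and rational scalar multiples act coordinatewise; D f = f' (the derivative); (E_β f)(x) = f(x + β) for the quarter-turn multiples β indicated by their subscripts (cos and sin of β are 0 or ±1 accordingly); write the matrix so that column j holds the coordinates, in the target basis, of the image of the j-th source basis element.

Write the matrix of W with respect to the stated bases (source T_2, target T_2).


image of 1: 0
image of cos x: -cos x
image of sin x: -sin x
image of cos 2x: 2sin 2x
image of sin 2x: -2cos 2x
each image's coordinates form column j of the matrix

the matrix is [[0, 0, 0, 0, 0]; [0, -1, 0, 0, 0]; [0, 0, -1, 0, 0]; [0, 0, 0, 0, -2]; [0, 0, 0, 2, 0]] (rows listed top to bottom)


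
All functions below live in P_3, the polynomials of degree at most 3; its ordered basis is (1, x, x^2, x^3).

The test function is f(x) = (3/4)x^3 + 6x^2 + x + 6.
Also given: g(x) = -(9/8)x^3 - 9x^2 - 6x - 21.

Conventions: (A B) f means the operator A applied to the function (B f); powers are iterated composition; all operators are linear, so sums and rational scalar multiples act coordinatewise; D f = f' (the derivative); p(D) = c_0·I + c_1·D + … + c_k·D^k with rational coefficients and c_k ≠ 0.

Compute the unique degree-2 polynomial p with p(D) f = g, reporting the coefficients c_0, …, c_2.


D^0 f = (3/4)x^3 + 6x^2 + x + 6
D^1 f = (9/4)x^2 + 12x + 1
D^2 f = (9/2)x + 12
matching coefficients of g against c_0 f + c_1 Df + … from the top degree down determines the c_i
solution: c_0 = -3/2, c_1 = 0, c_2 = -1

p(D) = -(3/2)·I − D^2, i.e. c_0 = -3/2, c_1 = 0, c_2 = -1


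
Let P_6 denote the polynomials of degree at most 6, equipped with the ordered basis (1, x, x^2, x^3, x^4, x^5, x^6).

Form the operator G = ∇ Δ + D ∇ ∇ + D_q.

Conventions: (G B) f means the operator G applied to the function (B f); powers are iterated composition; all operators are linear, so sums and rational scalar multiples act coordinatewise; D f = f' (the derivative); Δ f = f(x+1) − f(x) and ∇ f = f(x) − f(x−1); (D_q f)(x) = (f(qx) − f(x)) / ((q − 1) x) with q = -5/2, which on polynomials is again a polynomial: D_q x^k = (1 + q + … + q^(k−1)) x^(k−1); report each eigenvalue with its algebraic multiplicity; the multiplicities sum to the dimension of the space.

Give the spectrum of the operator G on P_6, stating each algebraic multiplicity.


image of 1: 0
image of x: 1
image of x^2: -(3/2)x + 2
image of x^3: (19/4)x^2 + 6x + 6
image of x^4: -(87/8)x^3 + 12x^2 + 24x - 22
image of x^5: (451/16)x^4 + 20x^3 + 60x^2 - 110x + 70
image of x^6: -(2223/32)x^5 + 30x^4 + 120x^3 - 330x^2 + 420x - 178
the matrix is upper triangular; its diagonal is (0, 0, 0, 0, 0, 0, 0)
for a triangular matrix the eigenvalues are the diagonal entries, with algebraic multiplicity their repetition count

λ = 0 (multiplicity 7)


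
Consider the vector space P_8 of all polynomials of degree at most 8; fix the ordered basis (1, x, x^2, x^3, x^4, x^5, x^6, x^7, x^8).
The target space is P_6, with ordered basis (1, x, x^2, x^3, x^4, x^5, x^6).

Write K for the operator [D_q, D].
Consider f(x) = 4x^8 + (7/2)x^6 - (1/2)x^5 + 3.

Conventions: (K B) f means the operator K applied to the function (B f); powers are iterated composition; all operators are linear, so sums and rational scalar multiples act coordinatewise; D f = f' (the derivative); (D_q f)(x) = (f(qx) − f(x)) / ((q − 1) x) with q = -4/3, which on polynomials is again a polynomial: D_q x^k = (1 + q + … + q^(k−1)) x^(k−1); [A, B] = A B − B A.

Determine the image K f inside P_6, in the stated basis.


D f = 32x^7 + 21x^5 - (5/2)x^4
D_q D f = (84896/729)x^6 + (1267/27)x^4 + (125/54)x^3
D_q f = -(33700/2187)x^7 - (3367/486)x^5 - (181/162)x^4
D D_q f = -(235900/2187)x^6 - (16835/486)x^4 - (362/81)x^3
[D_q, D] f = (490588/2187)x^6 + (39641/486)x^4 + (1099/162)x^3

the image equals g(x) = (490588/2187)x^6 + (39641/486)x^4 + (1099/162)x^3


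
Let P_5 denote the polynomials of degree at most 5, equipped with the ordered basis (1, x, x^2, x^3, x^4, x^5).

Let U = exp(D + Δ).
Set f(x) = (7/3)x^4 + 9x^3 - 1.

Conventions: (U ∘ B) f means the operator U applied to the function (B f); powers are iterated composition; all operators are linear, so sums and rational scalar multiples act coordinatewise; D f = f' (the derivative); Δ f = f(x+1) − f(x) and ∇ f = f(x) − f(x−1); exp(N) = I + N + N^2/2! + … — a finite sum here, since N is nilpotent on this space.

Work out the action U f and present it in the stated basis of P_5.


the result is g(x) = (7/3)x^4 + (83/3)x^3 + 124x^2 + 275x + 766/3

order-1 term: (56/3)x^3 + 68x^2 + (109/3)x + 34/3
order-2 term: 56x^2 + 164x + 239/3
order-3 term: (224/3)x + 128
order-4 term: 112/3
the series for exp(D + Δ) f terminates at order 4
exp(D + Δ) f = (7/3)x^4 + (83/3)x^3 + 124x^2 + 275x + 766/3


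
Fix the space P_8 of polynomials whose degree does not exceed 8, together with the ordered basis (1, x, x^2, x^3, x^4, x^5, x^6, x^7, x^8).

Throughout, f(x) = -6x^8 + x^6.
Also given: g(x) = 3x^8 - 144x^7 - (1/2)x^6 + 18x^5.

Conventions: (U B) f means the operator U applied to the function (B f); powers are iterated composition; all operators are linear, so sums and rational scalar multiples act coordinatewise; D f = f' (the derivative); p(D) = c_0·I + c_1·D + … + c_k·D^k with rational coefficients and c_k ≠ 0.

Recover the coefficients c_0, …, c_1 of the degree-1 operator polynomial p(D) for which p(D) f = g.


c_0 = -1/2, c_1 = 3

D^0 f = -6x^8 + x^6
D^1 f = -48x^7 + 6x^5
matching coefficients of g against c_0 f + c_1 Df + … from the top degree down determines the c_i
solution: c_0 = -1/2, c_1 = 3


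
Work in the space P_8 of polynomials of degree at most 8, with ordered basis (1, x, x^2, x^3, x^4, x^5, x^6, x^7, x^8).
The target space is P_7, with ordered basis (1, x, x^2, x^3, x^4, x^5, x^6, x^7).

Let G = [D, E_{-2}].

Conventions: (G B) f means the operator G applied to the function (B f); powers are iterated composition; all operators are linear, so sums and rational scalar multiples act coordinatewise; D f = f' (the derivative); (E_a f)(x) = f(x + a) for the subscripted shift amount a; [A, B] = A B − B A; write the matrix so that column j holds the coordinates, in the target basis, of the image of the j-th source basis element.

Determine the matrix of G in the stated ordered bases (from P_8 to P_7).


the matrix is [[0, 0, 0, 0, 0, 0, 0, 0, 0]; [0, 0, 0, 0, 0, 0, 0, 0, 0]; [0, 0, 0, 0, 0, 0, 0, 0, 0]; [0, 0, 0, 0, 0, 0, 0, 0, 0]; [0, 0, 0, 0, 0, 0, 0, 0, 0]; [0, 0, 0, 0, 0, 0, 0, 0, 0]; [0, 0, 0, 0, 0, 0, 0, 0, 0]; [0, 0, 0, 0, 0, 0, 0, 0, 0]] (rows listed top to bottom)

image of 1: 0
image of x: 0
image of x^2: 0
image of x^3: 0
image of x^4: 0
image of x^5: 0
image of x^6: 0
image of x^7: 0
image of x^8: 0
each image's coordinates form column j of the matrix


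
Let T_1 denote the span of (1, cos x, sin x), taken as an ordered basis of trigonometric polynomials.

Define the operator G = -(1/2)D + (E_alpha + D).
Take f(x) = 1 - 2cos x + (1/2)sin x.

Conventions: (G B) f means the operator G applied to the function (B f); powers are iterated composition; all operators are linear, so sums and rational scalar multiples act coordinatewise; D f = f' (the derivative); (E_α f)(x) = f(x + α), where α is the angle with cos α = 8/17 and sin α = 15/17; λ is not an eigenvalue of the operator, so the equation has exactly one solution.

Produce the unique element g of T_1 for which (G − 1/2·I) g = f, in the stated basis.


write g with unknown coordinates in the stated basis and equate coefficients in (G − 1/2·I) g = f
solving from the highest basis element down gives g = 2 - (43/130)cos x - (189/130)sin x
check: G g = 2 - (563/260)cos x - (59/260)sin x
so G g − 1/2·g = 1 - 2cos x + (1/2)sin x = f ✓

g(x) = 2 - (43/130)cos x - (189/130)sin x


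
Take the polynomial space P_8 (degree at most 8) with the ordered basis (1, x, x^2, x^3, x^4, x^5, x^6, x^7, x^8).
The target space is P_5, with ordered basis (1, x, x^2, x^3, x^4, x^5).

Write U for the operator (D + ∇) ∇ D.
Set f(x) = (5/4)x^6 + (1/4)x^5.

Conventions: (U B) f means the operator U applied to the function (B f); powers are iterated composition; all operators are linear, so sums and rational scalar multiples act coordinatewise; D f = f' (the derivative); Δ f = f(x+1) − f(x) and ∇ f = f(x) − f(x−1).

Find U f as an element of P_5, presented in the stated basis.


D f = (15/2)x^5 + (5/4)x^4
∇ D f = (75/2)x^4 - 70x^3 + (135/2)x^2 - (65/2)x + 25/4
D ∇ D f = 150x^3 - 210x^2 + 135x - 65/2
∇ ∇ D f = 150x^3 - 435x^2 + 495x - 415/2
(D + ∇) ∇ D f = 300x^3 - 645x^2 + 630x - 240

the image equals g(x) = 300x^3 - 645x^2 + 630x - 240


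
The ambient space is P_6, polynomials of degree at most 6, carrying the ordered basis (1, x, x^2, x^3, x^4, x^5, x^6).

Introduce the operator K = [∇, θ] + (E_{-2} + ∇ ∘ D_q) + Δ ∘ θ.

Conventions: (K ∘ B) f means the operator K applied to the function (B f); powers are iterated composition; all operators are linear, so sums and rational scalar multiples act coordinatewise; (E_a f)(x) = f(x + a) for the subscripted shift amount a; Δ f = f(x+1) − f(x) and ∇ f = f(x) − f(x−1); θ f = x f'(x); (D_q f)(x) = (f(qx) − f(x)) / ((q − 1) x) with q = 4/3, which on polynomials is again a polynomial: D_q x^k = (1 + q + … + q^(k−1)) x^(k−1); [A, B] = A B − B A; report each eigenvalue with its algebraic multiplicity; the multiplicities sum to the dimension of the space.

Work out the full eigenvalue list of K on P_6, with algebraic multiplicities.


λ = 1 (multiplicity 7)

image of 1: 1
image of x: x
image of x^2: x^2 + 2x + 19/3
image of x^3: x^3 + 6x^2 + (209/9)x - 55/9
image of x^4: x^4 + 12x^3 + (499/9)x^2 - (211/9)x + 607/27
image of x^5: x^5 + 20x^4 + (8794/81)x^3 - (1562/27)x^2 + (10009/81)x - 2563/81
image of x^6: x^6 + 30x^5 + (45995/243)x^4 - (28810/243)x^3 + (99280/243)x^2 - (47453/243)x + 18919/243
the matrix is upper triangular; its diagonal is (1, 1, 1, 1, 1, 1, 1)
for a triangular matrix the eigenvalues are the diagonal entries, with algebraic multiplicity their repetition count


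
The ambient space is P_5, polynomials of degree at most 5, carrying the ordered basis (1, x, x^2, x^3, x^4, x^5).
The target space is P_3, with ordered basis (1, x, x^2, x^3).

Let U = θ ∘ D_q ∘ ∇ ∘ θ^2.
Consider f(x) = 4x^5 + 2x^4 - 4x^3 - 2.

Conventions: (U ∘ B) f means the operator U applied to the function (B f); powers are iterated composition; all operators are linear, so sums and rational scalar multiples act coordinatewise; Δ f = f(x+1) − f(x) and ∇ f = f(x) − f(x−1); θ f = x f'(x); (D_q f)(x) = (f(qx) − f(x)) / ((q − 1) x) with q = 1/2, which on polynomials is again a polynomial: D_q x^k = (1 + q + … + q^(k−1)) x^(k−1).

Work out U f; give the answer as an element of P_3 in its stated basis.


the result is g(x) = (5625/2)x^3 - 3052x^2 + 1050x

θ f = 20x^5 + 8x^4 - 12x^3
θ θ f = 100x^5 + 32x^4 - 36x^3
∇ θ^2 f = 500x^4 - 872x^3 + 700x^2 - 264x + 32
D_q ∇ θ^2 f = (1875/2)x^3 - 1526x^2 + 1050x - 264
θ D_q ∇ θ^2 f = (5625/2)x^3 - 3052x^2 + 1050x


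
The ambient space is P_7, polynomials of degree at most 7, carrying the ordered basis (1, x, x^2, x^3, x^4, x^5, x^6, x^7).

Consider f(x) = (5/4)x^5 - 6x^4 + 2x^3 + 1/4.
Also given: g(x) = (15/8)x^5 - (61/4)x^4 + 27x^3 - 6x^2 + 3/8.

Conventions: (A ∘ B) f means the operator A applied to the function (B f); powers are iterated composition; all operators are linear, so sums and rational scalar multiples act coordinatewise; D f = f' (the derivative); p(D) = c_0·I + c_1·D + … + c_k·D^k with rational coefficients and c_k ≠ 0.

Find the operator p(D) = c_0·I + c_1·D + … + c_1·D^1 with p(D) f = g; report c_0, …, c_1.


p(D) = (3/2)·I − D, i.e. c_0 = 3/2, c_1 = -1

D^0 f = (5/4)x^5 - 6x^4 + 2x^3 + 1/4
D^1 f = (25/4)x^4 - 24x^3 + 6x^2
matching coefficients of g against c_0 f + c_1 Df + … from the top degree down determines the c_i
solution: c_0 = 3/2, c_1 = -1


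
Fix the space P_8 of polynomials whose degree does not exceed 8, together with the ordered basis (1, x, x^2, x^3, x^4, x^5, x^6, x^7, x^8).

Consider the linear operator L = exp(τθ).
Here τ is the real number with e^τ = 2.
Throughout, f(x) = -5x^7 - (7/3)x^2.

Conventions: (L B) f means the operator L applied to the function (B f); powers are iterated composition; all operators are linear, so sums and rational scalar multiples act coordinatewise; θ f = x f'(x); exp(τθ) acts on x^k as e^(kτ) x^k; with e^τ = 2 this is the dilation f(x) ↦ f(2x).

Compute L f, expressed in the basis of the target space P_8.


exp(τθ) x^k = e^(kτ) x^k; with e^τ = 2 this sends x^k to 2^k x^k
x^2 ↦ 4 x^2
x^7 ↦ 128 x^7
applying this coordinatewise to f: exp(τθ) f = -640x^7 - (28/3)x^2

the image equals g(x) = -640x^7 - (28/3)x^2


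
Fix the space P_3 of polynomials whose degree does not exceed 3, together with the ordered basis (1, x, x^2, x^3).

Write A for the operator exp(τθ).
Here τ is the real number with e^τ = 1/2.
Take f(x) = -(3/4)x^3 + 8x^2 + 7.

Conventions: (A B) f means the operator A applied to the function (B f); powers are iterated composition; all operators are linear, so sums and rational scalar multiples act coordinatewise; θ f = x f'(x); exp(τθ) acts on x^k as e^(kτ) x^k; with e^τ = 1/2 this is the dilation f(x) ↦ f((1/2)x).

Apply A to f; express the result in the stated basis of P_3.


the result is g(x) = -(3/32)x^3 + 2x^2 + 7

exp(τθ) x^k = e^(kτ) x^k; with e^τ = 1/2 this sends x^k to (1/2)^k x^k
x^2 ↦ 1/4 x^2
x^3 ↦ 1/8 x^3
applying this coordinatewise to f: exp(τθ) f = -(3/32)x^3 + 2x^2 + 7


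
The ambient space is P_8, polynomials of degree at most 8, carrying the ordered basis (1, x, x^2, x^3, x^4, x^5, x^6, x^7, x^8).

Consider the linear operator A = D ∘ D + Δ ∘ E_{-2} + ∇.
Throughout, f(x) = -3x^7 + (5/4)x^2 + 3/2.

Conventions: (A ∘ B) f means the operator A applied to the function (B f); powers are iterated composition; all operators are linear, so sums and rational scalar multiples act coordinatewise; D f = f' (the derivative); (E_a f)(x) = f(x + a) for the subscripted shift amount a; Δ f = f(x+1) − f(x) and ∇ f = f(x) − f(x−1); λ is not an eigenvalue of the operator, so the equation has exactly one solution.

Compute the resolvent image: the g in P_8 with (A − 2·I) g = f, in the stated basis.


write g with unknown coordinates in the stated basis and equate coefficients in (A − 2·I) g = f
solving from the highest basis element down gives g = (3/2)x^7 + (21/2)x^6 + (63/2)x^5 + 210x^4 + 945x^3 + (16627/8)x^2 + (16375/4)x + 35029/8
check: A g = 21x^6 + 63x^5 + 420x^4 + 1890x^3 + 4158x^2 + (16375/2)x + 35035/4
so A g − 2·g = -3x^7 + (5/4)x^2 + 3/2 = f ✓

the result is g(x) = (3/2)x^7 + (21/2)x^6 + (63/2)x^5 + 210x^4 + 945x^3 + (16627/8)x^2 + (16375/4)x + 35029/8


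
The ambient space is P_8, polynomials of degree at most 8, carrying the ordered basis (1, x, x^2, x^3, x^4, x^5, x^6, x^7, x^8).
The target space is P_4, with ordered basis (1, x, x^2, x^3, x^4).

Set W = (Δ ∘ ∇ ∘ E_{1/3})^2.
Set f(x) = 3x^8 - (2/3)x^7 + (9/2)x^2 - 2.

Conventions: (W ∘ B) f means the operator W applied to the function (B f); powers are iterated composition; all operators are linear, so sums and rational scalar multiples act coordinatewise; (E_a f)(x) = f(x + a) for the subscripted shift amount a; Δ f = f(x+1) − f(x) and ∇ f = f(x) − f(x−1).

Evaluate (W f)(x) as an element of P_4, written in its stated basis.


the result is g(x) = 5040x^4 + 12880x^3 + 22400x^2 + (54320/3)x + 174104/27

E_{1/3} f = 3x^8 + (22/3)x^7 + (70/9)x^6 + (14/3)x^5 + (140/81)x^4 + (98/243)x^3 + (2215/486)x^2 + (6571/2187)x - 19681/13122
∇ E_{1/3} f = 24x^7 - (98/3)x^6 + (182/3)x^5 - (140/3)x^4 + (2198/81)x^3 - (742/81)x^2 + (2629/243)x - 7243/4374
Δ ∇ E_{1/3} f = 168x^6 + 308x^5 + (1960/3)x^4 + (1820/3)x^3 + (11396/27)x^2 + (12292/81)x + 8293/243
E_{1/3} (Δ ∘ ∇ ∘ E_{1/3}) f = 168x^6 + 644x^5 + (4340/3)x^4 + (17500/9)x^3 + (43456/27)x^2 + (61180/81)x + 13255/81
∇ E_{1/3} (Δ ∘ ∇ ∘ E_{1/3}) f = 1008x^5 + 700x^4 + (8120/3)x^3 + (3220/3)x^2 + (25928/27)x + 9688/81
Δ ∇ E_{1/3} (Δ ∘ ∇ ∘ E_{1/3}) f = 5040x^4 + 12880x^3 + 22400x^2 + (54320/3)x + 174104/27


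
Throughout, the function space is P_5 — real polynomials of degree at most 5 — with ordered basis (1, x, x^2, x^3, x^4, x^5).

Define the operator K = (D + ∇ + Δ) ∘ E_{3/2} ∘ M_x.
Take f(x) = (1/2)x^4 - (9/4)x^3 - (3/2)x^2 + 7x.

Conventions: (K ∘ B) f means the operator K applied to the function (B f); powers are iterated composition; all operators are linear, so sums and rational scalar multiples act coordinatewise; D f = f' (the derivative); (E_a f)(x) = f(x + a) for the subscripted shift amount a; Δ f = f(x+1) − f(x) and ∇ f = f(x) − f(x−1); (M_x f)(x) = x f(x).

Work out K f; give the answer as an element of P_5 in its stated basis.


the image equals g(x) = (15/2)x^4 + 18x^3 - (95/4)x^2 - (135/2)x - 865/32

M_x f = (1/2)x^5 - (9/4)x^4 - (3/2)x^3 + 7x^2
E_{3/2} M_x f = (1/2)x^5 + (3/2)x^4 - (15/4)x^3 - (53/4)x^2 - (219/32)x + 99/32
D (E_{3/2} ∘ M_x) f = (5/2)x^4 + 6x^3 - (45/4)x^2 - (53/2)x - 219/32
∇ (E_{3/2} ∘ M_x) f = (5/2)x^4 + x^3 - (61/4)x^2 - (47/4)x + 53/32
Δ (E_{3/2} ∘ M_x) f = (5/2)x^4 + 11x^3 + (11/4)x^2 - (117/4)x - 699/32
(D + ∇ + Δ) (E_{3/2} ∘ M_x) f = (15/2)x^4 + 18x^3 - (95/4)x^2 - (135/2)x - 865/32


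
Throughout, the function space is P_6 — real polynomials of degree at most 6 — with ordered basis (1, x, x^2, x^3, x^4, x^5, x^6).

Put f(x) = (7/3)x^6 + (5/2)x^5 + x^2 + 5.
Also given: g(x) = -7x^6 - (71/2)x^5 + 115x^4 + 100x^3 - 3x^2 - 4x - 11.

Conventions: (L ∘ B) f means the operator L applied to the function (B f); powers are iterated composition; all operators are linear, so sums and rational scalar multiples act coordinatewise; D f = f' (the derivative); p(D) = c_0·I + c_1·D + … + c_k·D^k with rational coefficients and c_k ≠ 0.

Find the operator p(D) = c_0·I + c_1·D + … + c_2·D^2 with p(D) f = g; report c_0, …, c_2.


D^0 f = (7/3)x^6 + (5/2)x^5 + x^2 + 5
D^1 f = 14x^5 + (25/2)x^4 + 2x
D^2 f = 70x^4 + 50x^3 + 2
matching coefficients of g against c_0 f + c_1 Df + … from the top degree down determines the c_i
solution: c_0 = -3, c_1 = -2, c_2 = 2

c_0 = -3, c_1 = -2, c_2 = 2


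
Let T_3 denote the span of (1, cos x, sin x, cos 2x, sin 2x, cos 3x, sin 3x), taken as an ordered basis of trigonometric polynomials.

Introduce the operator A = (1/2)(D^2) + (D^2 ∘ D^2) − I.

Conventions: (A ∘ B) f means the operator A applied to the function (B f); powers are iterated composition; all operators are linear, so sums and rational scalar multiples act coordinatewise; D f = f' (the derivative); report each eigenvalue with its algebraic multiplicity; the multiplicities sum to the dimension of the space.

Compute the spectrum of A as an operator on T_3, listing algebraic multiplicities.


image of 1: -1
image of cos x: -(1/2)cos x
image of sin x: -(1/2)sin x
image of cos 2x: 13cos 2x
image of sin 2x: 13sin 2x
image of cos 3x: (151/2)cos 3x
image of sin 3x: (151/2)sin 3x
the matrix is diagonal; its diagonal is (-1, -1/2, -1/2, 13, 13, 151/2, 151/2)
for a triangular matrix the eigenvalues are the diagonal entries, with algebraic multiplicity their repetition count

λ = -1 (multiplicity 1), λ = -1/2 (multiplicity 2), λ = 13 (multiplicity 2), λ = 151/2 (multiplicity 2)


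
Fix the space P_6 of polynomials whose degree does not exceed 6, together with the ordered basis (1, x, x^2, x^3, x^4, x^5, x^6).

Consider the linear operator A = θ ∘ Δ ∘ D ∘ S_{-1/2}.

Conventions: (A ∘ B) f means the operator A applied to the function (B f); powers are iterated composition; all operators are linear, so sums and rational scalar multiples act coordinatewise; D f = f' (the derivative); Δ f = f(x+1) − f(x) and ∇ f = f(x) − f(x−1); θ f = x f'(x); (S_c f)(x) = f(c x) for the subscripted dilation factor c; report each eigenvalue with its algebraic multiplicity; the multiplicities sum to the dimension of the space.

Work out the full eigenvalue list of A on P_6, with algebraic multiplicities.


λ = 0 (multiplicity 7)

image of 1: 0
image of x: 0
image of x^2: 0
image of x^3: -(3/4)x
image of x^4: (3/2)x^2 + (3/4)x
image of x^5: -(15/8)x^3 - (15/8)x^2 - (5/8)x
image of x^6: (15/8)x^4 + (45/16)x^3 + (15/8)x^2 + (15/32)x
the matrix is upper triangular; its diagonal is (0, 0, 0, 0, 0, 0, 0)
for a triangular matrix the eigenvalues are the diagonal entries, with algebraic multiplicity their repetition count


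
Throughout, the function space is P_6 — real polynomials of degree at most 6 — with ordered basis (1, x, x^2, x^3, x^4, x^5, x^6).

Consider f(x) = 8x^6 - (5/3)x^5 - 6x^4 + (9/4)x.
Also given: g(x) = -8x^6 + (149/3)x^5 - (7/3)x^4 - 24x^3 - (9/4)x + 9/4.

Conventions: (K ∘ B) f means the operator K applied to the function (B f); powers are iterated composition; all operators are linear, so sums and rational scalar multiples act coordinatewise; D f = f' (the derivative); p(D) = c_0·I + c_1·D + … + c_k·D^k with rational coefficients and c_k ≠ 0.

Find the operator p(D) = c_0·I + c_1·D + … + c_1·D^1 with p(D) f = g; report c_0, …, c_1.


p(D) = -I + D, i.e. c_0 = -1, c_1 = 1

D^0 f = 8x^6 - (5/3)x^5 - 6x^4 + (9/4)x
D^1 f = 48x^5 - (25/3)x^4 - 24x^3 + 9/4
matching coefficients of g against c_0 f + c_1 Df + … from the top degree down determines the c_i
solution: c_0 = -1, c_1 = 1


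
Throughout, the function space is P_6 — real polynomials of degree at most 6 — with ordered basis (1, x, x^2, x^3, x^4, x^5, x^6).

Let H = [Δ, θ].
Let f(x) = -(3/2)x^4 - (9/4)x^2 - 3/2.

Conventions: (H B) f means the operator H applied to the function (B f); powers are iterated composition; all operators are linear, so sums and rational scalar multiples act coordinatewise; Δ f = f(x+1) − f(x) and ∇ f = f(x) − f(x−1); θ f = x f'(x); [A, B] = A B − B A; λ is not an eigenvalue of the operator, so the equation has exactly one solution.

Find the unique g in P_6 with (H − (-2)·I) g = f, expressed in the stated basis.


g(x) = -(3/4)x^4 + (3/2)x^3 + (9/8)x^2 - (9/8)x - 33/16

write g with unknown coordinates in the stated basis and equate coefficients in (H − (-2)·I) g = f
solving from the highest basis element down gives g = -(3/4)x^4 + (3/2)x^3 + (9/8)x^2 - (9/8)x - 33/16
check: H g = -3x^3 - (9/2)x^2 + (9/4)x + 21/8
so H g − (-2)·g = -(3/2)x^4 - (9/4)x^2 - 3/2 = f ✓


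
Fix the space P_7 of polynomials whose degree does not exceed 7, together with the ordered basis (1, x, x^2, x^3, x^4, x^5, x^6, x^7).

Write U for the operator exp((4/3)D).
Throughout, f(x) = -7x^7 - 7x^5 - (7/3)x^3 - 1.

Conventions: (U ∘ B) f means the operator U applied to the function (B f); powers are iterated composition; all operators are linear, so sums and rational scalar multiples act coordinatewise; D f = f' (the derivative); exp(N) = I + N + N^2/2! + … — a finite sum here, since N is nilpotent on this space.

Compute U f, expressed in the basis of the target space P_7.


the image equals g(x) = -7x^7 - (196/3)x^6 - (805/3)x^5 - (16940/27)x^4 - (72989/81)x^3 - (64372/81)x^2 - (290416/729)x - 193483/2187

order-1 term: -(196/3)x^6 - (140/3)x^4 - (28/3)x^2
order-2 term: -(784/3)x^5 - (1120/9)x^3 - (112/9)x
order-3 term: -(15680/27)x^4 - (4480/27)x^2 - 448/81
order-4 term: -(62720/81)x^3 - (8960/81)x
order-5 term: -(50176/81)x^2 - 7168/243
order-6 term: -(200704/729)x
order-7 term: -114688/2187
the series for exp((4/3)D) f terminates at order 7
exp((4/3)D) f = -7x^7 - (196/3)x^6 - (805/3)x^5 - (16940/27)x^4 - (72989/81)x^3 - (64372/81)x^2 - (290416/729)x - 193483/2187


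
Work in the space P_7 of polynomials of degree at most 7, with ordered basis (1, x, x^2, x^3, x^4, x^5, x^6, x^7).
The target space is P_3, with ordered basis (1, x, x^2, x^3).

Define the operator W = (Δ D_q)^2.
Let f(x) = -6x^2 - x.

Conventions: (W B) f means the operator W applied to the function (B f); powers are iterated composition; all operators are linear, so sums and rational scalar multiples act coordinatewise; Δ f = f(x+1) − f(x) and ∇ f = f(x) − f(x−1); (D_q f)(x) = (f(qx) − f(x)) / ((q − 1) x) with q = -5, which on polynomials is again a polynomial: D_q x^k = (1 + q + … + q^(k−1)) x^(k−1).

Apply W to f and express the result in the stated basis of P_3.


D_q f = 24x - 1
Δ D_q f = 24
D_q (Δ D_q) f = 0
Δ D_q (Δ D_q) f = 0

the image equals g(x) = 0


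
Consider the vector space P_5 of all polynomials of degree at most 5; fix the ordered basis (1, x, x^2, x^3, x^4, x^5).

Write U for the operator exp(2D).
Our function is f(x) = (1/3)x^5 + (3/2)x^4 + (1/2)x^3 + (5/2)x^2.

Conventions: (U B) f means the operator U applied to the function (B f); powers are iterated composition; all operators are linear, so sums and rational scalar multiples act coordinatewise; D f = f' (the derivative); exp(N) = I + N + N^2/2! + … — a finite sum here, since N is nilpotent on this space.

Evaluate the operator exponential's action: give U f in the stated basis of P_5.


g(x) = (1/3)x^5 + (29/6)x^4 + (155/6)x^3 + (409/6)x^2 + (272/3)x + 146/3

order-1 term: (10/3)x^4 + 12x^3 + 3x^2 + 10x
order-2 term: (40/3)x^3 + 36x^2 + 6x + 10
order-3 term: (80/3)x^2 + 48x + 4
order-4 term: (80/3)x + 24
order-5 term: 32/3
the series for exp(2D) f terminates at order 5
exp(2D) f = (1/3)x^5 + (29/6)x^4 + (155/6)x^3 + (409/6)x^2 + (272/3)x + 146/3


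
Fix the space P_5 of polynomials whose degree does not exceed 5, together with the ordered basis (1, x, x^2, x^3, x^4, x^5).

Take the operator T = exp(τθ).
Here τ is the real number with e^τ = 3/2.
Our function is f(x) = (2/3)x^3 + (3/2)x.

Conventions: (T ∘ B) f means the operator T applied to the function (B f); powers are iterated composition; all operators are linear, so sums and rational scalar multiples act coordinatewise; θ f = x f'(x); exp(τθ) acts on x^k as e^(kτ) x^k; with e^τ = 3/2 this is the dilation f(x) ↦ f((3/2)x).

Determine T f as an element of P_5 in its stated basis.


g(x) = (9/4)x^3 + (9/4)x

exp(τθ) x^k = e^(kτ) x^k; with e^τ = 3/2 this sends x^k to (3/2)^k x^k
x ↦ 3/2 x
x^3 ↦ 27/8 x^3
applying this coordinatewise to f: exp(τθ) f = (9/4)x^3 + (9/4)x


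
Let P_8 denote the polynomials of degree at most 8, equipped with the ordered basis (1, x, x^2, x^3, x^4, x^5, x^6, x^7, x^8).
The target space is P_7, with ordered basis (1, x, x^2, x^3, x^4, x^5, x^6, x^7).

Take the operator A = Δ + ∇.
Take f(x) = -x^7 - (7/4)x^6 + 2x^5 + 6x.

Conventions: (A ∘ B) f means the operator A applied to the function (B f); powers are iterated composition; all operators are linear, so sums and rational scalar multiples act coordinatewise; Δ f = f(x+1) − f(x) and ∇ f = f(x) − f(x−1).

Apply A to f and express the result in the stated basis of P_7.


Δ f = -7x^6 - (63/2)x^5 - (205/4)x^4 - 50x^3 - (109/4)x^2 - (15/2)x + 21/4
∇ f = -7x^6 + (21/2)x^5 + (5/4)x^4 - 20x^3 + (101/4)x^2 - (27/2)x + 35/4
(Δ + ∇) f = -14x^6 - 21x^5 - 50x^4 - 70x^3 - 2x^2 - 21x + 14

the result is g(x) = -14x^6 - 21x^5 - 50x^4 - 70x^3 - 2x^2 - 21x + 14


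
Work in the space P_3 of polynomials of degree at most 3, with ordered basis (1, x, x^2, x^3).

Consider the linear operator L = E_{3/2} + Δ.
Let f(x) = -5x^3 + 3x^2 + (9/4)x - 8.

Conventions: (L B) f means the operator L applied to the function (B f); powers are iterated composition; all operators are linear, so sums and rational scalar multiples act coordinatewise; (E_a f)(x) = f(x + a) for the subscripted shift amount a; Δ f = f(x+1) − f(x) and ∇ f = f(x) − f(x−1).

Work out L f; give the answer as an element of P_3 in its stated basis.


the result is g(x) = -5x^3 - (69/2)x^2 - (63/2)x - 29/2

E_{3/2} f = -5x^3 - (39/2)x^2 - (45/2)x - 59/4
Δ f = -15x^2 - 9x + 1/4
(E_{3/2} + Δ) f = -5x^3 - (69/2)x^2 - (63/2)x - 29/2


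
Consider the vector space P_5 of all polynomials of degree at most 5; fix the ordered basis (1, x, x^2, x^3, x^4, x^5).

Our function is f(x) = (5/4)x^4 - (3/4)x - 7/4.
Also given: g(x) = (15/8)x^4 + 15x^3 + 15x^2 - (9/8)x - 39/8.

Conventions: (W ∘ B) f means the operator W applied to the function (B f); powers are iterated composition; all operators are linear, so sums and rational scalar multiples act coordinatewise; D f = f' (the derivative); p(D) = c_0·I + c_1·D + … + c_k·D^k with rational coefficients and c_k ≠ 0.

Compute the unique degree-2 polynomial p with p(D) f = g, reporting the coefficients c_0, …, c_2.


c_0 = 3/2, c_1 = 3, c_2 = 1

D^0 f = (5/4)x^4 - (3/4)x - 7/4
D^1 f = 5x^3 - 3/4
D^2 f = 15x^2
matching coefficients of g against c_0 f + c_1 Df + … from the top degree down determines the c_i
solution: c_0 = 3/2, c_1 = 3, c_2 = 1


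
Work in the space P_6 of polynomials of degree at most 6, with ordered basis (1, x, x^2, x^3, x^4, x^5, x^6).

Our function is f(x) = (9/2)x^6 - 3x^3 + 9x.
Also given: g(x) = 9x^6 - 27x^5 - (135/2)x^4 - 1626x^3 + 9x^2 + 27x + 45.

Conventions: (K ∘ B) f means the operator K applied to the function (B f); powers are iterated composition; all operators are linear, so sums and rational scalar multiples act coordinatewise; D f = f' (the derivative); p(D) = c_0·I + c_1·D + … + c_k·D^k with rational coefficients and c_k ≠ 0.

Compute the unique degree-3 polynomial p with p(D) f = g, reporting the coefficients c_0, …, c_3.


D^0 f = (9/2)x^6 - 3x^3 + 9x
D^1 f = 27x^5 - 9x^2 + 9
D^2 f = 135x^4 - 18x
D^3 f = 540x^3 - 18
matching coefficients of g against c_0 f + c_1 Df + … from the top degree down determines the c_i
solution: c_0 = 2, c_1 = -1, c_2 = -1/2, c_3 = -3

p(D) = 2·I − D − (1/2)·D^2 − 3·D^3, i.e. c_0 = 2, c_1 = -1, c_2 = -1/2, c_3 = -3


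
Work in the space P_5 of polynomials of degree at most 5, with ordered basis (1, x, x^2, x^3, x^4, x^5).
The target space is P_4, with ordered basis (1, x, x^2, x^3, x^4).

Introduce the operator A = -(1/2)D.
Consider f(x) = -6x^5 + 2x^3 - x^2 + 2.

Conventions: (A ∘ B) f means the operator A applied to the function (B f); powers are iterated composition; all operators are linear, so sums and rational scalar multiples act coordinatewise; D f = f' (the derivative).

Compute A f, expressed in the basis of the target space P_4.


the image equals g(x) = 15x^4 - 3x^2 + x

D f = -30x^4 + 6x^2 - 2x
(-(1/2)D) f = 15x^4 - 3x^2 + x


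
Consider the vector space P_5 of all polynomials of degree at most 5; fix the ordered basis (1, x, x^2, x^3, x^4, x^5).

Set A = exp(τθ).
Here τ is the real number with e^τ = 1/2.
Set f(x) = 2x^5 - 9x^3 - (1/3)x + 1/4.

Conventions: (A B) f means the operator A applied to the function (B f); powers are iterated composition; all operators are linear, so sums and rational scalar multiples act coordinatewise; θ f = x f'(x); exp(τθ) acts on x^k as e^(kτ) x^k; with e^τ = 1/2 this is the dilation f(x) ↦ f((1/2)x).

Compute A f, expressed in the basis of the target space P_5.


exp(τθ) x^k = e^(kτ) x^k; with e^τ = 1/2 this sends x^k to (1/2)^k x^k
x ↦ 1/2 x
x^3 ↦ 1/8 x^3
x^5 ↦ 1/32 x^5
applying this coordinatewise to f: exp(τθ) f = (1/16)x^5 - (9/8)x^3 - (1/6)x + 1/4

the result is g(x) = (1/16)x^5 - (9/8)x^3 - (1/6)x + 1/4


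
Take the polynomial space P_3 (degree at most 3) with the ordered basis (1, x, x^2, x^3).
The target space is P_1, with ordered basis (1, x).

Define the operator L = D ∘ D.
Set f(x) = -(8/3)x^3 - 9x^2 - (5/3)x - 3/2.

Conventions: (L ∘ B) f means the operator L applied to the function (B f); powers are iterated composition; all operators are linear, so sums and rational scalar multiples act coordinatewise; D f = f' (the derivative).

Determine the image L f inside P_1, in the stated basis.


D f = -8x^2 - 18x - 5/3
D D f = -16x - 18

the result is g(x) = -16x - 18


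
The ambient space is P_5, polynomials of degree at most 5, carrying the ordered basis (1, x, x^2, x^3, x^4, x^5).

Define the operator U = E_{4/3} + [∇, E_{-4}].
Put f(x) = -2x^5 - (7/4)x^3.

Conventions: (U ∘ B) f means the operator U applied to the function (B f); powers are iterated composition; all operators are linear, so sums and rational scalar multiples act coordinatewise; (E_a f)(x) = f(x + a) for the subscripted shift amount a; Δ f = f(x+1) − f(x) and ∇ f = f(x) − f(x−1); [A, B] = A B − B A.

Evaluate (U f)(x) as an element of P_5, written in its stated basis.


g(x) = -2x^5 - (40/3)x^4 - (1343/36)x^3 - (1469/27)x^2 - (3316/81)x - 3056/243

E_{4/3} f = -2x^5 - (40/3)x^4 - (1343/36)x^3 - (1469/27)x^2 - (3316/81)x - 3056/243
E_{-4} f = -2x^5 + 40x^4 - (1287/4)x^3 + 1301x^2 - 2644x + 2160
∇ E_{-4} f = -10x^4 + 180x^3 - (4901/4)x^2 + (14949/4)x - 17235/4
∇ f = -10x^4 + 20x^3 - (101/4)x^2 + (61/4)x - 15/4
E_{-4} ∇ f = -10x^4 + 180x^3 - (4901/4)x^2 + (14949/4)x - 17235/4
[∇, E_{-4}] f = 0
(E_{4/3} + [∇, E_{-4}]) f = -2x^5 - (40/3)x^4 - (1343/36)x^3 - (1469/27)x^2 - (3316/81)x - 3056/243


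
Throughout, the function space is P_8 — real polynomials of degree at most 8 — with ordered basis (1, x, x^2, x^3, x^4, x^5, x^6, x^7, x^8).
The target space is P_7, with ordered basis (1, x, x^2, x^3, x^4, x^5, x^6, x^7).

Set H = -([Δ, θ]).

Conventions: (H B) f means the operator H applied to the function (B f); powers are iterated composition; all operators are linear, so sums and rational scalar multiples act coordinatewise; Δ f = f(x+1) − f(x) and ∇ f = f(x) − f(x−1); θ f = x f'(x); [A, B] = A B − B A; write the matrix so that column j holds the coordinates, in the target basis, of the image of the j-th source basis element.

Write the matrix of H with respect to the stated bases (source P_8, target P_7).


image of 1: 0
image of x: -1
image of x^2: -2x - 2
image of x^3: -3x^2 - 6x - 3
image of x^4: -4x^3 - 12x^2 - 12x - 4
image of x^5: -5x^4 - 20x^3 - 30x^2 - 20x - 5
image of x^6: -6x^5 - 30x^4 - 60x^3 - 60x^2 - 30x - 6
image of x^7: -7x^6 - 42x^5 - 105x^4 - 140x^3 - 105x^2 - 42x - 7
image of x^8: -8x^7 - 56x^6 - 168x^5 - 280x^4 - 280x^3 - 168x^2 - 56x - 8
each image's coordinates form column j of the matrix

the matrix is [[0, -1, -2, -3, -4, -5, -6, -7, -8]; [0, 0, -2, -6, -12, -20, -30, -42, -56]; [0, 0, 0, -3, -12, -30, -60, -105, -168]; [0, 0, 0, 0, -4, -20, -60, -140, -280]; [0, 0, 0, 0, 0, -5, -30, -105, -280]; [0, 0, 0, 0, 0, 0, -6, -42, -168]; [0, 0, 0, 0, 0, 0, 0, -7, -56]; [0, 0, 0, 0, 0, 0, 0, 0, -8]] (rows listed top to bottom)


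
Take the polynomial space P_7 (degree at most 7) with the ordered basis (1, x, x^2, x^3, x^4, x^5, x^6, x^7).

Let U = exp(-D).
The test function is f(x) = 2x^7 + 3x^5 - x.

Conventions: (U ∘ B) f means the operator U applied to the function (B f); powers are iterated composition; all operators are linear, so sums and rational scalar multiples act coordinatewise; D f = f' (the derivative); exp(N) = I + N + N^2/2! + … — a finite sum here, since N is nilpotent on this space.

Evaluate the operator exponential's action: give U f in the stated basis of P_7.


order-1 term: -14x^6 - 15x^4 + 1
order-2 term: 42x^5 + 30x^3
order-3 term: -70x^4 - 30x^2
order-4 term: 70x^3 + 15x
order-5 term: -42x^2 - 3
order-6 term: 14x
order-7 term: -2
the series for exp(-D) f terminates at order 7
exp(-D) f = 2x^7 - 14x^6 + 45x^5 - 85x^4 + 100x^3 - 72x^2 + 28x - 4

the result is g(x) = 2x^7 - 14x^6 + 45x^5 - 85x^4 + 100x^3 - 72x^2 + 28x - 4


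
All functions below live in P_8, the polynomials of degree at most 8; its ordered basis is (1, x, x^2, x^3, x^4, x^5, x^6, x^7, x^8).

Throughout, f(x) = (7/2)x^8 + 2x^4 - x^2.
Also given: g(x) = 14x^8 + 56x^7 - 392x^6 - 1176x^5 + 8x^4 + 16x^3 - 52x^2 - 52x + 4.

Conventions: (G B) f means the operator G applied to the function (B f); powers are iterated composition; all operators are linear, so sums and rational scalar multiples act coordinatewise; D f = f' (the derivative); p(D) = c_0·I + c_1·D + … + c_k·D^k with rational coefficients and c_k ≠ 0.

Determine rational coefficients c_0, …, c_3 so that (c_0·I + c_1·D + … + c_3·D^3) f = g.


D^0 f = (7/2)x^8 + 2x^4 - x^2
D^1 f = 28x^7 + 8x^3 - 2x
D^2 f = 196x^6 + 24x^2 - 2
D^3 f = 1176x^5 + 48x
matching coefficients of g against c_0 f + c_1 Df + … from the top degree down determines the c_i
solution: c_0 = 4, c_1 = 2, c_2 = -2, c_3 = -1

c_0 = 4, c_1 = 2, c_2 = -2, c_3 = -1


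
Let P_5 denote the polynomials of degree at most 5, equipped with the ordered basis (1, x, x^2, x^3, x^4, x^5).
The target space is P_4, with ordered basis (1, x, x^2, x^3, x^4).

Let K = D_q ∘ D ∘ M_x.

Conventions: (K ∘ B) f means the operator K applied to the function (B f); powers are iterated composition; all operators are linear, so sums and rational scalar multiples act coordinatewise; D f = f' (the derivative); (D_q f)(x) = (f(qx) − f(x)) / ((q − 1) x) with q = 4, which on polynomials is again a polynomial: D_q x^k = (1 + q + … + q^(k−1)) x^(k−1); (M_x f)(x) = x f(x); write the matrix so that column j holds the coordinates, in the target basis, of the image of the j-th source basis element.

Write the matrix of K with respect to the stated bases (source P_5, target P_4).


the matrix is [[0, 2, 0, 0, 0, 0]; [0, 0, 15, 0, 0, 0]; [0, 0, 0, 84, 0, 0]; [0, 0, 0, 0, 425, 0]; [0, 0, 0, 0, 0, 2046]] (rows listed top to bottom)

image of 1: 0
image of x: 2
image of x^2: 15x
image of x^3: 84x^2
image of x^4: 425x^3
image of x^5: 2046x^4
each image's coordinates form column j of the matrix
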